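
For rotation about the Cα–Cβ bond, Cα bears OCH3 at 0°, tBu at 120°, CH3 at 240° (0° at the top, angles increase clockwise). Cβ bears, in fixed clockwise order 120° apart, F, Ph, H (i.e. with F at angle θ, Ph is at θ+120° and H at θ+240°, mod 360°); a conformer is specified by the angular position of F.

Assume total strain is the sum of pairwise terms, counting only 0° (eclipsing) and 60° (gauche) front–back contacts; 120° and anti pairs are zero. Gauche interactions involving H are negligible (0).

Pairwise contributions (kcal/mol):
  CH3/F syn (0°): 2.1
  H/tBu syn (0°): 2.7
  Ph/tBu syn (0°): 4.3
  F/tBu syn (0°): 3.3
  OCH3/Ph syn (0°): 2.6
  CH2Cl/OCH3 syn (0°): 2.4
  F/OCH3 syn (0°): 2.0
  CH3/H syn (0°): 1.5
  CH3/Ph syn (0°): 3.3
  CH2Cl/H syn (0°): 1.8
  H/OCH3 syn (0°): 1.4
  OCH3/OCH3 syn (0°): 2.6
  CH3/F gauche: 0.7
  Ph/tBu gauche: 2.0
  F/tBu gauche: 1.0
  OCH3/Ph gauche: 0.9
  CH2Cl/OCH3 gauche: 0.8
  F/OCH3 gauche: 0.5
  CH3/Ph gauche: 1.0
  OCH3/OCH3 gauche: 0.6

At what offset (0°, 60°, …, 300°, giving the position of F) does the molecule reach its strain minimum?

F at 0° (eclipsed): OCH3(0°)/F(0°) eclipsed 2.0; tBu(120°)/Ph(120°) eclipsed 4.3; CH3(240°)/H(240°) eclipsed 1.5 → 7.8 kcal/mol.
F at 60° (staggered): OCH3(0°)/F(60°) gauche 0.5; tBu(120°)/F(60°) gauche 1.0; tBu(120°)/Ph(180°) gauche 2.0; CH3(240°)/Ph(180°) gauche 1.0 → 4.5 kcal/mol.
F at 120° (eclipsed): OCH3(0°)/H(0°) eclipsed 1.4; tBu(120°)/F(120°) eclipsed 3.3; CH3(240°)/Ph(240°) eclipsed 3.3 → 8.0 kcal/mol.
F at 180° (staggered): OCH3(0°)/Ph(300°) gauche 0.9; tBu(120°)/F(180°) gauche 1.0; CH3(240°)/F(180°) gauche 0.7; CH3(240°)/Ph(300°) gauche 1.0 → 3.6 kcal/mol.
F at 240° (eclipsed): OCH3(0°)/Ph(0°) eclipsed 2.6; tBu(120°)/H(120°) eclipsed 2.7; CH3(240°)/F(240°) eclipsed 2.1 → 7.4 kcal/mol.
F at 300° (staggered): OCH3(0°)/F(300°) gauche 0.5; OCH3(0°)/Ph(60°) gauche 0.9; tBu(120°)/Ph(60°) gauche 2.0; CH3(240°)/F(300°) gauche 0.7 → 4.1 kcal/mol.
The minimum (3.6 kcal/mol) occurs with F at 180°.

180°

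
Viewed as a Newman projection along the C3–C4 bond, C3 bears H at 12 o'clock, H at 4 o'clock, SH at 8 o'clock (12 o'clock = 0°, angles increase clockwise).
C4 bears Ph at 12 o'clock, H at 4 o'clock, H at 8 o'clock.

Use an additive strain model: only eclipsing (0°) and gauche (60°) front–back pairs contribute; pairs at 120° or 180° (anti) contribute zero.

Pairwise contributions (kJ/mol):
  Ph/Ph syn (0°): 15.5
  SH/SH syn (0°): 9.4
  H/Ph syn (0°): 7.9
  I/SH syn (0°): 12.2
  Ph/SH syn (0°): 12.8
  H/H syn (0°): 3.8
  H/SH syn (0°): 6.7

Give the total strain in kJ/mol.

This conformer (eclipsed): H(0°)/Ph(0°) eclipsed 7.9; H(120°)/H(120°) eclipsed 3.8; SH(240°)/H(240°) eclipsed 6.7 → 18.4 kJ/mol.

18.4 kJ/mol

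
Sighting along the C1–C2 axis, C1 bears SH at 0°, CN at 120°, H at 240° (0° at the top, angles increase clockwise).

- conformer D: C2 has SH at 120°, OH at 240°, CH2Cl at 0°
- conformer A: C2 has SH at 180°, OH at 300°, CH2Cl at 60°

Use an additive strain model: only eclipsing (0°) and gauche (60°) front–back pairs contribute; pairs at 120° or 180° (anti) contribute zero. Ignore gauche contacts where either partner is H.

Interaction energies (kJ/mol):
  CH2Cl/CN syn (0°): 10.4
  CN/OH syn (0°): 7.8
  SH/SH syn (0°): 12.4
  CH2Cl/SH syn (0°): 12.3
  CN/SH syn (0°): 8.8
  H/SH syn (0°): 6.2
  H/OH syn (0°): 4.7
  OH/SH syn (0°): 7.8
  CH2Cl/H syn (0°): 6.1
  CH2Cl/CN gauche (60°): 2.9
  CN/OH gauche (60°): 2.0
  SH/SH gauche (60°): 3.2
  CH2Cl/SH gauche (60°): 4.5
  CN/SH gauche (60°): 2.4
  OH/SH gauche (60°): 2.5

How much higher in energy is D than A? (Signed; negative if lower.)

D is eclipsed. SH at 0° is eclipsed with CH2Cl at 0° (12.3); CN at 120° is eclipsed with SH at 120° (8.8); H at 240° is eclipsed with OH at 240° (4.7). Total 25.8 kJ/mol.
A is staggered. SH at 0° is gauche with OH at 300° (2.5); SH at 0° is gauche with CH2Cl at 60° (4.5); CN at 120° is gauche with SH at 180° (2.4); CN at 120° is gauche with CH2Cl at 60° (2.9). Total 12.3 kJ/mol.
E(D) − E(A) = 25.8 − 12.3 = +13.5 kJ/mol.

+13.5 kJ/mol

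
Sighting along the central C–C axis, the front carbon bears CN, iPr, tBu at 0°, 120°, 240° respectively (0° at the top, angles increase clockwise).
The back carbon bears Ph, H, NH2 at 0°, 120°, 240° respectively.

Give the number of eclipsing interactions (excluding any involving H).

2

Non-H eclipsing pairs: CN(0°)/Ph(0°); tBu(240°)/NH2(240°) — 2 interactions.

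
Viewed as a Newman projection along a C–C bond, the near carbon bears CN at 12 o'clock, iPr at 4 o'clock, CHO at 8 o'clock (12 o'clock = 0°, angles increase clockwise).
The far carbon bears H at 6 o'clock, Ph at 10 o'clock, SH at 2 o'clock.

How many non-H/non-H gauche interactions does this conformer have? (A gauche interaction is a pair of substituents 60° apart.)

4

Non-H gauche pairs: CN(0°)/Ph(300°); CN(0°)/SH(60°); iPr(120°)/SH(60°); CHO(240°)/Ph(300°) — 4 interactions.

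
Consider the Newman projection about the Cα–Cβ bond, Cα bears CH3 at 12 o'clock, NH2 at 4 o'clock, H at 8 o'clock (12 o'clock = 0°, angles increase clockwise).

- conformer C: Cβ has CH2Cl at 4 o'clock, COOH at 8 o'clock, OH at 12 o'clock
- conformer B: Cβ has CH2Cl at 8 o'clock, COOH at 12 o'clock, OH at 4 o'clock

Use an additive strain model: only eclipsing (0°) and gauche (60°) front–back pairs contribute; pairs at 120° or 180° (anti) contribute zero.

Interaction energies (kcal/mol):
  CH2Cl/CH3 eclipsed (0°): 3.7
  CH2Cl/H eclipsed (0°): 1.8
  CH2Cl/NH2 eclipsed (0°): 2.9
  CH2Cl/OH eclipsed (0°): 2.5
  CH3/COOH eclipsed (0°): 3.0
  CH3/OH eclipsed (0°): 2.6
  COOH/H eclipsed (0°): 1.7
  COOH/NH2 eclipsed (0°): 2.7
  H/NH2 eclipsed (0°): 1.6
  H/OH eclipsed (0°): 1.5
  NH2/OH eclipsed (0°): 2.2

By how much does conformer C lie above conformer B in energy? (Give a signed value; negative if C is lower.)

+0.2 kcal/mol

C (eclipsed): CH3(0°)/OH(0°) eclipsed 2.6; NH2(120°)/CH2Cl(120°) eclipsed 2.9; H(240°)/COOH(240°) eclipsed 1.7 → 7.2 kcal/mol.
B (eclipsed): CH3(0°)/COOH(0°) eclipsed 3.0; NH2(120°)/OH(120°) eclipsed 2.2; H(240°)/CH2Cl(240°) eclipsed 1.8 → 7.0 kcal/mol.
E(C) − E(B) = 7.2 − 7.0 = +0.2 kcal/mol.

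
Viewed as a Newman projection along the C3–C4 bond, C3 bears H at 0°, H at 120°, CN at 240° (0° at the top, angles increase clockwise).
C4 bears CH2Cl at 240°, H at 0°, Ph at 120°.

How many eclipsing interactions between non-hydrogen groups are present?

1

Non-H eclipsing pairs: CN(240°)/CH2Cl(240°) — 1 interaction.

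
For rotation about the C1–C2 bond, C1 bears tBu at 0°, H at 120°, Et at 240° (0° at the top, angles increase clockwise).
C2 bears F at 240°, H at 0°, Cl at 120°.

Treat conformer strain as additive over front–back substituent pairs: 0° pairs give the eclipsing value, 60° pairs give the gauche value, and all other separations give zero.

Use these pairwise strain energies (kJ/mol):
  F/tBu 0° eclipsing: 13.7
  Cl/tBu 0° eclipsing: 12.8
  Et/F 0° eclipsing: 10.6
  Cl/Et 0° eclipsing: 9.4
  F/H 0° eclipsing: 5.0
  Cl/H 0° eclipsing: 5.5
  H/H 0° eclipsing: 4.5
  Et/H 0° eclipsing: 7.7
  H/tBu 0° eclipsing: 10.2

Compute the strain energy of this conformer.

This conformer is eclipsed. tBu at 0° is eclipsed with H at 0° (10.2); H at 120° is eclipsed with Cl at 120° (5.5); Et at 240° is eclipsed with F at 240° (10.6). Total 26.3 kJ/mol.

26.3 kJ/mol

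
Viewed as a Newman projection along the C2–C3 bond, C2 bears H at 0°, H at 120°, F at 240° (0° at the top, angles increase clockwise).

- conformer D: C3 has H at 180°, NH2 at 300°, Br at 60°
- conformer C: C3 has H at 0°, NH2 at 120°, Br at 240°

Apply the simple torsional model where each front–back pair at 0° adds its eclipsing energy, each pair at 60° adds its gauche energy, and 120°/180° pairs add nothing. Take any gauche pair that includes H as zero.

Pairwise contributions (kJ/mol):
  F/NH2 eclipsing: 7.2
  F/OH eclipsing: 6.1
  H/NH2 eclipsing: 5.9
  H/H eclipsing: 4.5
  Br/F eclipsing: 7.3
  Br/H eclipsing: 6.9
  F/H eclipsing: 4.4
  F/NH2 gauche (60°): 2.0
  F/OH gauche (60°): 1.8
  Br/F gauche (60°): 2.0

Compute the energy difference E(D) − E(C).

-15.7 kJ/mol

D is staggered. F at 240° is gauche with NH2 at 300° (2.0). Total 2.0 kJ/mol.
C is eclipsed. H at 0° is eclipsed with H at 0° (4.5); H at 120° is eclipsed with NH2 at 120° (5.9); F at 240° is eclipsed with Br at 240° (7.3). Total 17.7 kJ/mol.
E(D) − E(C) = 2.0 − 17.7 = -15.7 kJ/mol.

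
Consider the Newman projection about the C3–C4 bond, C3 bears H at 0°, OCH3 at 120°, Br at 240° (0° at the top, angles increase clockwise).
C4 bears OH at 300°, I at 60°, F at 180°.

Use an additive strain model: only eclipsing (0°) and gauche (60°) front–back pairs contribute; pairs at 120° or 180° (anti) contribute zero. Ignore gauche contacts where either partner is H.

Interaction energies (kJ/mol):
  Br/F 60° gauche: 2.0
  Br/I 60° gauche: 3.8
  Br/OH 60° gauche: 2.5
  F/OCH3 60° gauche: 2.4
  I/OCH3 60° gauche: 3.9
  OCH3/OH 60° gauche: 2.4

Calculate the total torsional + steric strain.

This conformer is staggered. OCH3 at 120° is gauche with I at 60° (3.9); OCH3 at 120° is gauche with F at 180° (2.4); Br at 240° is gauche with OH at 300° (2.5); Br at 240° is gauche with F at 180° (2.0). Total 10.8 kJ/mol.

10.8 kJ/mol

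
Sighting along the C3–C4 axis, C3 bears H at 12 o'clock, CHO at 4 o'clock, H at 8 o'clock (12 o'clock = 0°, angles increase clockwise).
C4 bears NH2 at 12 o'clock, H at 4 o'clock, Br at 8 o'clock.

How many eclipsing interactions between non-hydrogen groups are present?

Every eclipsing pair involves H, so the count is 0.

0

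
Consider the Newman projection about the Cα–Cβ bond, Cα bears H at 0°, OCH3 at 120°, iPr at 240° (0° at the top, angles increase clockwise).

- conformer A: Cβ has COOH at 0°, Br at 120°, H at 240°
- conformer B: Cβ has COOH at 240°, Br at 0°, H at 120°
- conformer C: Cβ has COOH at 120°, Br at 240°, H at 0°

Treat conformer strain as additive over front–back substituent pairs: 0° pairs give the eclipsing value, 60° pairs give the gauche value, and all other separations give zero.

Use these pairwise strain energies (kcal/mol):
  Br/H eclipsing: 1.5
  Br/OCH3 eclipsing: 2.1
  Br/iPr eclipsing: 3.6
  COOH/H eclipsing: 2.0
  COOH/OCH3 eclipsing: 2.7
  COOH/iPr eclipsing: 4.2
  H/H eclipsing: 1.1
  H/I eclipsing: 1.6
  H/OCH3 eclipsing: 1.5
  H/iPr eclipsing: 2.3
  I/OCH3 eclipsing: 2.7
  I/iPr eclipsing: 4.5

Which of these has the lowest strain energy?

A

A (eclipsed): H–COOH eclipsed, OCH3–Br eclipsed, iPr–H eclipsed; 2.0 + 2.1 + 2.3 = 6.4 kcal/mol.
B (eclipsed): H–Br eclipsed, OCH3–H eclipsed, iPr–COOH eclipsed; 1.5 + 1.5 + 4.2 = 7.2 kcal/mol.
C (eclipsed): H–H eclipsed, OCH3–COOH eclipsed, iPr–Br eclipsed; 1.1 + 2.7 + 3.6 = 7.4 kcal/mol.
A has the lowest total (6.4 kcal/mol).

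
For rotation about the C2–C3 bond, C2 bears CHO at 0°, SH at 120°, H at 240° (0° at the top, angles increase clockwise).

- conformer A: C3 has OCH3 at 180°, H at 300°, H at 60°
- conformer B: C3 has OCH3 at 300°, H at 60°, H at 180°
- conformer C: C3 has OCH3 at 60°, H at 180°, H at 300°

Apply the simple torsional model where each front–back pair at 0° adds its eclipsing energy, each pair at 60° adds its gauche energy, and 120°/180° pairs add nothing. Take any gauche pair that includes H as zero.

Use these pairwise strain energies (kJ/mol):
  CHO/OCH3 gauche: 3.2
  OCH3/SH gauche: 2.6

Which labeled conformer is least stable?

C

A (staggered): SH(120°)/OCH3(180°) gauche 2.6 → 2.6 kJ/mol.
B (staggered): CHO(0°)/OCH3(300°) gauche 3.2 → 3.2 kJ/mol.
C (staggered): CHO(0°)/OCH3(60°) gauche 3.2; SH(120°)/OCH3(60°) gauche 2.6 → 5.8 kJ/mol.
C has the highest total (5.8 kJ/mol).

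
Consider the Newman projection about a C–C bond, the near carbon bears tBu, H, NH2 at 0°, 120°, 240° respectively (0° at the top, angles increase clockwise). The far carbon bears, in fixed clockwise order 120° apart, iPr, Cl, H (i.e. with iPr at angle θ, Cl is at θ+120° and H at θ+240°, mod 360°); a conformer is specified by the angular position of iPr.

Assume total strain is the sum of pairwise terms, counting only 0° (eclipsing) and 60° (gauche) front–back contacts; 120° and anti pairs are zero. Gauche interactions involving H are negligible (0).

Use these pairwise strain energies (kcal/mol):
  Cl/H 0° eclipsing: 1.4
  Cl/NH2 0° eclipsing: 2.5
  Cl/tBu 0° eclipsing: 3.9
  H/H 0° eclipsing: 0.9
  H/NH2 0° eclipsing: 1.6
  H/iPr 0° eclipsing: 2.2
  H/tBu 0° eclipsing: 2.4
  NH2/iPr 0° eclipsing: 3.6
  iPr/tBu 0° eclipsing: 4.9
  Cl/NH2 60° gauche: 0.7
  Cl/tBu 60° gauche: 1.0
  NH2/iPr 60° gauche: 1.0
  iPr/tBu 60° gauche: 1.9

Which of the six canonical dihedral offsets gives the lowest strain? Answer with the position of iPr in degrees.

iPr at 0° (eclipsed): tBu(0°)/iPr(0°) eclipsed 4.9; H(120°)/Cl(120°) eclipsed 1.4; NH2(240°)/H(240°) eclipsed 1.6 → 7.9 kcal/mol.
iPr at 60° (staggered): tBu(0°)/iPr(60°) gauche 1.9; NH2(240°)/Cl(180°) gauche 0.7 → 2.6 kcal/mol.
iPr at 120° (eclipsed): tBu(0°)/H(0°) eclipsed 2.4; H(120°)/iPr(120°) eclipsed 2.2; NH2(240°)/Cl(240°) eclipsed 2.5 → 7.1 kcal/mol.
iPr at 180° (staggered): tBu(0°)/Cl(300°) gauche 1.0; NH2(240°)/iPr(180°) gauche 1.0; NH2(240°)/Cl(300°) gauche 0.7 → 2.7 kcal/mol.
iPr at 240° (eclipsed): tBu(0°)/Cl(0°) eclipsed 3.9; H(120°)/H(120°) eclipsed 0.9; NH2(240°)/iPr(240°) eclipsed 3.6 → 8.4 kcal/mol.
iPr at 300° (staggered): tBu(0°)/iPr(300°) gauche 1.9; tBu(0°)/Cl(60°) gauche 1.0; NH2(240°)/iPr(300°) gauche 1.0 → 3.9 kcal/mol.
The minimum (2.6 kcal/mol) occurs with iPr at 60°.

60°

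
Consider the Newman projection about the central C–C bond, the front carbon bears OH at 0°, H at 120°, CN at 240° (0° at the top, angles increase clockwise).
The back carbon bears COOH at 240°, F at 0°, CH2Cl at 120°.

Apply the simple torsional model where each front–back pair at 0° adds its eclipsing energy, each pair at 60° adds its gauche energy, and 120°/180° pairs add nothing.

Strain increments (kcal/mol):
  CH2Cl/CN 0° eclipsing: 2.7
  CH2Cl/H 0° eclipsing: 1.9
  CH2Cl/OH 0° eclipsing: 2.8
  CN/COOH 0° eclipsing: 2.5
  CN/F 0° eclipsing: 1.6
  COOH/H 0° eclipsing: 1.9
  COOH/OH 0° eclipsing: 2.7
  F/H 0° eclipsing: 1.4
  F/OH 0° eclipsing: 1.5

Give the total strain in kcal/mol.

5.9 kcal/mol

This conformer is eclipsed. OH at 0° is eclipsed with F at 0° (1.5); H at 120° is eclipsed with CH2Cl at 120° (1.9); CN at 240° is eclipsed with COOH at 240° (2.5). Total 5.9 kcal/mol.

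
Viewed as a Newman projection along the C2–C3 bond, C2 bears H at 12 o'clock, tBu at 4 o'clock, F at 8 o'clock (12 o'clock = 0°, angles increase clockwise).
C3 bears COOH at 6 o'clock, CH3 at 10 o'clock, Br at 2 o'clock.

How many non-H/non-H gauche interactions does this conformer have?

Non-H gauche pairs: tBu(120°)/COOH(180°); tBu(120°)/Br(60°); F(240°)/COOH(180°); F(240°)/CH3(300°) — 4 interactions.

4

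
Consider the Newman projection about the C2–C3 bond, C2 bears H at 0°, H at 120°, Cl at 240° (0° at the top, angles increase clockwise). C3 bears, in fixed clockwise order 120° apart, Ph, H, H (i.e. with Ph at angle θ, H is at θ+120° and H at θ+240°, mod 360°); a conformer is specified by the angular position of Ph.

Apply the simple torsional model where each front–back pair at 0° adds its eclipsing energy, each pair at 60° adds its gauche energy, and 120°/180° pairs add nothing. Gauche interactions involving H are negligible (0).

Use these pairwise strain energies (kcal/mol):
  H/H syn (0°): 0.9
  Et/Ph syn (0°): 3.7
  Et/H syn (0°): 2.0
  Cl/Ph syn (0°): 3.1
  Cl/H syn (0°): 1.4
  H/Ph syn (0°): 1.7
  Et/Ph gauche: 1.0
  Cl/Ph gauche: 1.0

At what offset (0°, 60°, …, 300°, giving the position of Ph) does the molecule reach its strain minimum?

60°

Ph at 0° (eclipsed): H(0°)/Ph(0°) eclipsed 1.7; H(120°)/H(120°) eclipsed 0.9; Cl(240°)/H(240°) eclipsed 1.4 → 4.0 kcal/mol.
Ph at 60° (staggered): no non-H gauche contacts → 0.0 kcal/mol.
Ph at 120° (eclipsed): H(0°)/H(0°) eclipsed 0.9; H(120°)/Ph(120°) eclipsed 1.7; Cl(240°)/H(240°) eclipsed 1.4 → 4.0 kcal/mol.
Ph at 180° (staggered): Cl(240°)/Ph(180°) gauche 1.0 → 1.0 kcal/mol.
Ph at 240° (eclipsed): H(0°)/H(0°) eclipsed 0.9; H(120°)/H(120°) eclipsed 0.9; Cl(240°)/Ph(240°) eclipsed 3.1 → 4.9 kcal/mol.
Ph at 300° (staggered): Cl(240°)/Ph(300°) gauche 1.0 → 1.0 kcal/mol.
The minimum (0.0 kcal/mol) occurs with Ph at 60°.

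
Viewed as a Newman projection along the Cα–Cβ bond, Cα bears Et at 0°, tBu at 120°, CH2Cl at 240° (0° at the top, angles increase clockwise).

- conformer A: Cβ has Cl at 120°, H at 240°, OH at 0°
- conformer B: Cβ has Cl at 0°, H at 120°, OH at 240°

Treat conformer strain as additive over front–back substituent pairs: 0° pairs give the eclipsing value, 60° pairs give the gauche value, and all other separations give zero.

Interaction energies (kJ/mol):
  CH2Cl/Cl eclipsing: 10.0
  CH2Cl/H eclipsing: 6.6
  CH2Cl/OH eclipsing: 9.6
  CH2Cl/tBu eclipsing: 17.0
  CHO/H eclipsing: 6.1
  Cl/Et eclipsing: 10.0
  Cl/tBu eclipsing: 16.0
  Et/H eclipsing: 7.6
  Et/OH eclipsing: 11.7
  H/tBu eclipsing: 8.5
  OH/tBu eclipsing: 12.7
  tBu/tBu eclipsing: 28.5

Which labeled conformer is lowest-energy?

A (eclipsed): Et–OH eclipsed, tBu–Cl eclipsed, CH2Cl–H eclipsed; 11.7 + 16.0 + 6.6 = 34.3 kJ/mol.
B (eclipsed): Et–Cl eclipsed, tBu–H eclipsed, CH2Cl–OH eclipsed; 10.0 + 8.5 + 9.6 = 28.1 kJ/mol.
B has the lowest total (28.1 kJ/mol).

B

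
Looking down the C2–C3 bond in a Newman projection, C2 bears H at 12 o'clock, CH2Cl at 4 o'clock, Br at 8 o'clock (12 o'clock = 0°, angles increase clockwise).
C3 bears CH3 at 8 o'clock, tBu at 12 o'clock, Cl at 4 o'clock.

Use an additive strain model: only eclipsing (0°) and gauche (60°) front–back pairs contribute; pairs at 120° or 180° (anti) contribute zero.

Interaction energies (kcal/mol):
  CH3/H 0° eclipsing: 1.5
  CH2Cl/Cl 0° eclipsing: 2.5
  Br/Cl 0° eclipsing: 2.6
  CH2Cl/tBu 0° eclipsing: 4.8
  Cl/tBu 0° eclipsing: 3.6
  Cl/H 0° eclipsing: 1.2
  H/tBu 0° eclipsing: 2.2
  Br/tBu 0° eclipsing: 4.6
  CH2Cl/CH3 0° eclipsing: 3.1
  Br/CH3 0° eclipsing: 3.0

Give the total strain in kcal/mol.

This conformer (eclipsed): H–tBu eclipsed, CH2Cl–Cl eclipsed, Br–CH3 eclipsed; 2.2 + 2.5 + 3.0 = 7.7 kcal/mol.

7.7 kcal/mol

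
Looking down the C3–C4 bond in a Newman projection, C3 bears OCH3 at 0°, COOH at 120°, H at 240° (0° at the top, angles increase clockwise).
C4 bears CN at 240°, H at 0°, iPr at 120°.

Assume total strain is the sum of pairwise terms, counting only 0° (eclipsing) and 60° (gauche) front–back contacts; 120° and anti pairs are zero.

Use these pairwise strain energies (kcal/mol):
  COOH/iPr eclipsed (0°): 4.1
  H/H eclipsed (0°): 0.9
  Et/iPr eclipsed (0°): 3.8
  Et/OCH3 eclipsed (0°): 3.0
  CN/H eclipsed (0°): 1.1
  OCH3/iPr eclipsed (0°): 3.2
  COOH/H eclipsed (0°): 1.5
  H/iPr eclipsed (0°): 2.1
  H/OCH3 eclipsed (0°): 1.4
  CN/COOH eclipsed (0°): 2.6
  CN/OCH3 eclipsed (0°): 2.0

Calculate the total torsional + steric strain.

This conformer (eclipsed): OCH3(0°)/H(0°) eclipsed 1.4; COOH(120°)/iPr(120°) eclipsed 4.1; H(240°)/CN(240°) eclipsed 1.1 → 6.6 kcal/mol.

6.6 kcal/mol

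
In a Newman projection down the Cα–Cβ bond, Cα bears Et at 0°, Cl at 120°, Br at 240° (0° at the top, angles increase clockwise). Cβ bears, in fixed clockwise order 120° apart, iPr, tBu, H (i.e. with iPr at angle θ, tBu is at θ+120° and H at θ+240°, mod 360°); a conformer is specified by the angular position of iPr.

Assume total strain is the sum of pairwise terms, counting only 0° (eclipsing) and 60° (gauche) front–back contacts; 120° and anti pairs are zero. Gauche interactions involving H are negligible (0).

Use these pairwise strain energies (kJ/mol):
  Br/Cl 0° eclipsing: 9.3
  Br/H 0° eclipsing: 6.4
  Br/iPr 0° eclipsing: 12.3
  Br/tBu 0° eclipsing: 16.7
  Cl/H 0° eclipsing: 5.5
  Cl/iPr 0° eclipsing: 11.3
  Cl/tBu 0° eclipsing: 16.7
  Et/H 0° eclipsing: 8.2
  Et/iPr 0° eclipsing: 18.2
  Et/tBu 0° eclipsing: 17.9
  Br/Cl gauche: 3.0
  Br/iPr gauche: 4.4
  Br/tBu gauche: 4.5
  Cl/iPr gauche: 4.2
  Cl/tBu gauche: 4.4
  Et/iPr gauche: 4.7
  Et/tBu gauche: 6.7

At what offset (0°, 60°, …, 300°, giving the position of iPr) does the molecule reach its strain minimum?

60°

iPr at 0° (eclipsed): Et(0°)/iPr(0°) eclipsed 18.2; Cl(120°)/tBu(120°) eclipsed 16.7; Br(240°)/H(240°) eclipsed 6.4 → 41.3 kJ/mol.
iPr at 60° (staggered): Et(0°)/iPr(60°) gauche 4.7; Cl(120°)/iPr(60°) gauche 4.2; Cl(120°)/tBu(180°) gauche 4.4; Br(240°)/tBu(180°) gauche 4.5 → 17.8 kJ/mol.
iPr at 120° (eclipsed): Et(0°)/H(0°) eclipsed 8.2; Cl(120°)/iPr(120°) eclipsed 11.3; Br(240°)/tBu(240°) eclipsed 16.7 → 36.2 kJ/mol.
iPr at 180° (staggered): Et(0°)/tBu(300°) gauche 6.7; Cl(120°)/iPr(180°) gauche 4.2; Br(240°)/iPr(180°) gauche 4.4; Br(240°)/tBu(300°) gauche 4.5 → 19.8 kJ/mol.
iPr at 240° (eclipsed): Et(0°)/tBu(0°) eclipsed 17.9; Cl(120°)/H(120°) eclipsed 5.5; Br(240°)/iPr(240°) eclipsed 12.3 → 35.7 kJ/mol.
iPr at 300° (staggered): Et(0°)/iPr(300°) gauche 4.7; Et(0°)/tBu(60°) gauche 6.7; Cl(120°)/tBu(60°) gauche 4.4; Br(240°)/iPr(300°) gauche 4.4 → 20.2 kJ/mol.
The minimum (17.8 kJ/mol) occurs with iPr at 60°.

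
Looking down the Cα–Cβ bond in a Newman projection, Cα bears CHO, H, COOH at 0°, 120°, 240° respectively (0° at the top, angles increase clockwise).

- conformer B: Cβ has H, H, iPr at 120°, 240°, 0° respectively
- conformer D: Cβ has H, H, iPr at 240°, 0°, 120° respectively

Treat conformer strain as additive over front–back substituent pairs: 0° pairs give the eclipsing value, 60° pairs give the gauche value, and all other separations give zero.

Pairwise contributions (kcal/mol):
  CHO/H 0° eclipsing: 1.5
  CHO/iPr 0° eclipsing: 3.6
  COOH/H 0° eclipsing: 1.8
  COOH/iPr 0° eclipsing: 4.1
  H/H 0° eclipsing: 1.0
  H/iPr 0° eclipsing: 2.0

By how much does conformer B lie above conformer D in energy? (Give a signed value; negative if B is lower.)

B (eclipsed): CHO–iPr eclipsed, H–H eclipsed, COOH–H eclipsed; 3.6 + 1.0 + 1.8 = 6.4 kcal/mol.
D (eclipsed): CHO–H eclipsed, H–iPr eclipsed, COOH–H eclipsed; 1.5 + 2.0 + 1.8 = 5.3 kcal/mol.
E(B) − E(D) = 6.4 − 5.3 = +1.1 kcal/mol.

+1.1 kcal/mol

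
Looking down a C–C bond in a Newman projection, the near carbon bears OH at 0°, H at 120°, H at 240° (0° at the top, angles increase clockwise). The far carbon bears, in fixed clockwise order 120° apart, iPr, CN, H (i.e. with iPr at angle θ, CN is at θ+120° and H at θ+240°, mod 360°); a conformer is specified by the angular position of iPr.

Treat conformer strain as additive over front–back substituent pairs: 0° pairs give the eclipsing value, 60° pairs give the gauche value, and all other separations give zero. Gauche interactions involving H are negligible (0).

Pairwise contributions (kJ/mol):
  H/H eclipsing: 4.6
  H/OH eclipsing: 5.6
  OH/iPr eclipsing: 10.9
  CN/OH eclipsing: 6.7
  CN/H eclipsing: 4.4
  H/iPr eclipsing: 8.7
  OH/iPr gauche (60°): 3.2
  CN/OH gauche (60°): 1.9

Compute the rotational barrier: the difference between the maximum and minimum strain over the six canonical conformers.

iPr at 0° (eclipsed): OH(0°)/iPr(0°) eclipsed 10.9; H(120°)/CN(120°) eclipsed 4.4; H(240°)/H(240°) eclipsed 4.6 → 19.9 kJ/mol.
iPr at 60° (staggered): OH(0°)/iPr(60°) gauche 3.2 → 3.2 kJ/mol.
iPr at 120° (eclipsed): OH(0°)/H(0°) eclipsed 5.6; H(120°)/iPr(120°) eclipsed 8.7; H(240°)/CN(240°) eclipsed 4.4 → 18.7 kJ/mol.
iPr at 180° (staggered): OH(0°)/CN(300°) gauche 1.9 → 1.9 kJ/mol.
iPr at 240° (eclipsed): OH(0°)/CN(0°) eclipsed 6.7; H(120°)/H(120°) eclipsed 4.6; H(240°)/iPr(240°) eclipsed 8.7 → 20.0 kJ/mol.
iPr at 300° (staggered): OH(0°)/iPr(300°) gauche 3.2; OH(0°)/CN(60°) gauche 1.9 → 5.1 kJ/mol.
Max at 240° (20.0 kJ/mol), min at 180° (1.9 kJ/mol); barrier = 18.1 kJ/mol.

18.1 kJ/mol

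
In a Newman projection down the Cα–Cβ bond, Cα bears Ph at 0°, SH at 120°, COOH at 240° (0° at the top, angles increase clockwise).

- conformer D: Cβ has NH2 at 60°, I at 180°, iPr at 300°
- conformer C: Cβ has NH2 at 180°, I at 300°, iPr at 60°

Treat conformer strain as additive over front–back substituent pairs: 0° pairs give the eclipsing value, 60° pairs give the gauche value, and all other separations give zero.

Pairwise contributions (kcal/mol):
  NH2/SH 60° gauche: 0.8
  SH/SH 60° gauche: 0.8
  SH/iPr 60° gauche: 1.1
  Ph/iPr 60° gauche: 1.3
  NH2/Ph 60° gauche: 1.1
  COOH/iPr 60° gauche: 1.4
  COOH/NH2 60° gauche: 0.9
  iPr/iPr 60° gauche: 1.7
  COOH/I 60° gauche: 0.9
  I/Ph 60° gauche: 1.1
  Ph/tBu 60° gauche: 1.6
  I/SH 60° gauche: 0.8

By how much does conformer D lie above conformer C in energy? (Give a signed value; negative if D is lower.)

+0.2 kcal/mol

D (staggered): Ph–NH2 gauche, Ph–iPr gauche, SH–NH2 gauche, SH–I gauche, COOH–I gauche, COOH–iPr gauche; 1.1 + 1.3 + 0.8 + 0.8 + 0.9 + 1.4 = 6.3 kcal/mol.
C (staggered): Ph–I gauche, Ph–iPr gauche, SH–NH2 gauche, SH–iPr gauche, COOH–NH2 gauche, COOH–I gauche; 1.1 + 1.3 + 0.8 + 1.1 + 0.9 + 0.9 = 6.1 kcal/mol.
E(D) − E(C) = 6.3 − 6.1 = +0.2 kcal/mol.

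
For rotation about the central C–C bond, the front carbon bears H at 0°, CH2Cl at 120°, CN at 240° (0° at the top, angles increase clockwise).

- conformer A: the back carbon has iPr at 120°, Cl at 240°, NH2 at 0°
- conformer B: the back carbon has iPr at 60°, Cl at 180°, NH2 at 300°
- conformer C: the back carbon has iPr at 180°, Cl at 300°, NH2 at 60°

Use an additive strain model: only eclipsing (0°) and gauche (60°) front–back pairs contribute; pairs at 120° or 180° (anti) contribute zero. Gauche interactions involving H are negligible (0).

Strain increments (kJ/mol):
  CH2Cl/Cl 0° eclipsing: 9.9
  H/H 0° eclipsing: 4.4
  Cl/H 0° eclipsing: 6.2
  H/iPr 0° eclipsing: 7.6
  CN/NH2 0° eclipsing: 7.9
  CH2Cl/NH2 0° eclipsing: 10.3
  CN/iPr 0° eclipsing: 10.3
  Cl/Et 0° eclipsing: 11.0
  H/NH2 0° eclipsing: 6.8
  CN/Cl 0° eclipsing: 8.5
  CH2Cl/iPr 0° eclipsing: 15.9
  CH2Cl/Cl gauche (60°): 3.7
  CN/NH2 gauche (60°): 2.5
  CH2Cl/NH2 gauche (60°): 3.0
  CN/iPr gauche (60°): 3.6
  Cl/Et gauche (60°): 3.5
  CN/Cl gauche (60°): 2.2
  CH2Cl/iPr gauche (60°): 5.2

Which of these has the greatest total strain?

A (eclipsed): H–NH2 eclipsed, CH2Cl–iPr eclipsed, CN–Cl eclipsed; 6.8 + 15.9 + 8.5 = 31.2 kJ/mol.
B (staggered): CH2Cl–iPr gauche, CH2Cl–Cl gauche, CN–Cl gauche, CN–NH2 gauche; 5.2 + 3.7 + 2.2 + 2.5 = 13.6 kJ/mol.
C (staggered): CH2Cl–iPr gauche, CH2Cl–NH2 gauche, CN–iPr gauche, CN–Cl gauche; 5.2 + 3.0 + 3.6 + 2.2 = 14.0 kJ/mol.
A has the highest total (31.2 kJ/mol).

A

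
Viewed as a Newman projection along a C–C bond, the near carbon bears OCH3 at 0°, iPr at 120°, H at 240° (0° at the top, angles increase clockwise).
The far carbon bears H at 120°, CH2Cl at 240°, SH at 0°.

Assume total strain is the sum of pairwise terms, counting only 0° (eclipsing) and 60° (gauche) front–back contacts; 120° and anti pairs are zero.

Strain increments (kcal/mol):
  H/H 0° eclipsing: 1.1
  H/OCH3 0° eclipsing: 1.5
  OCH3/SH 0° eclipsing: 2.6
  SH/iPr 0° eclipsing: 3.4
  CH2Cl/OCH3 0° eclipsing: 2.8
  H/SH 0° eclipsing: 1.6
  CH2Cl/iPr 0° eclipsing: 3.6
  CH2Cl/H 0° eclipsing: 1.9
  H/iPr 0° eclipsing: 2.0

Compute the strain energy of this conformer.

This conformer (eclipsed): OCH3–SH eclipsed, iPr–H eclipsed, H–CH2Cl eclipsed; 2.6 + 2.0 + 1.9 = 6.5 kcal/mol.

6.5 kcal/mol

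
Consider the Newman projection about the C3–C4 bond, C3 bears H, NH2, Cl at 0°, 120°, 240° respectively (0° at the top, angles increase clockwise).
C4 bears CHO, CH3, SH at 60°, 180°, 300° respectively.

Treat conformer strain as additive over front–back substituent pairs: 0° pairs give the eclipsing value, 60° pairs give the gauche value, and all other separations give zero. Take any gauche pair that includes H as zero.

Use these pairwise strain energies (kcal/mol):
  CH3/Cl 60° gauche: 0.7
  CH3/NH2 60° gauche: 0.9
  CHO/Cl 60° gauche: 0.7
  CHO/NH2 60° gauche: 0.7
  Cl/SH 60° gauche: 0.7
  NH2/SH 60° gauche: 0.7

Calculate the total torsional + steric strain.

This conformer is staggered. NH2 at 120° is gauche with CHO at 60° (0.7); NH2 at 120° is gauche with CH3 at 180° (0.9); Cl at 240° is gauche with CH3 at 180° (0.7); Cl at 240° is gauche with SH at 300° (0.7). Total 3.0 kcal/mol.

3.0 kcal/mol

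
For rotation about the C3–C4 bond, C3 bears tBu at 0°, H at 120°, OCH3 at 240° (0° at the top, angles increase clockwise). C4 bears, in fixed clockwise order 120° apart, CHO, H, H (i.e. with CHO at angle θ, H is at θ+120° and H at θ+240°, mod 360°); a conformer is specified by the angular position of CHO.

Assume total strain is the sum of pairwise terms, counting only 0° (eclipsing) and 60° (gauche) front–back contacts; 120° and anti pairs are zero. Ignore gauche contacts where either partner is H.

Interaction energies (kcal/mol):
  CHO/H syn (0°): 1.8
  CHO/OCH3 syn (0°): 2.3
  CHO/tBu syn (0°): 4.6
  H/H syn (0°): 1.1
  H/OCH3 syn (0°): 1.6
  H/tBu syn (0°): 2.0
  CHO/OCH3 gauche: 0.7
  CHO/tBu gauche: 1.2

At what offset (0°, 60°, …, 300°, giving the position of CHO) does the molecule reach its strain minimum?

CHO at 0° (eclipsed): tBu(0°)/CHO(0°) eclipsed 4.6; H(120°)/H(120°) eclipsed 1.1; OCH3(240°)/H(240°) eclipsed 1.6 → 7.3 kcal/mol.
CHO at 60° (staggered): tBu(0°)/CHO(60°) gauche 1.2 → 1.2 kcal/mol.
CHO at 120° (eclipsed): tBu(0°)/H(0°) eclipsed 2.0; H(120°)/CHO(120°) eclipsed 1.8; OCH3(240°)/H(240°) eclipsed 1.6 → 5.4 kcal/mol.
CHO at 180° (staggered): OCH3(240°)/CHO(180°) gauche 0.7 → 0.7 kcal/mol.
CHO at 240° (eclipsed): tBu(0°)/H(0°) eclipsed 2.0; H(120°)/H(120°) eclipsed 1.1; OCH3(240°)/CHO(240°) eclipsed 2.3 → 5.4 kcal/mol.
CHO at 300° (staggered): tBu(0°)/CHO(300°) gauche 1.2; OCH3(240°)/CHO(300°) gauche 0.7 → 1.9 kcal/mol.
The minimum (0.7 kcal/mol) occurs with CHO at 180°.

180°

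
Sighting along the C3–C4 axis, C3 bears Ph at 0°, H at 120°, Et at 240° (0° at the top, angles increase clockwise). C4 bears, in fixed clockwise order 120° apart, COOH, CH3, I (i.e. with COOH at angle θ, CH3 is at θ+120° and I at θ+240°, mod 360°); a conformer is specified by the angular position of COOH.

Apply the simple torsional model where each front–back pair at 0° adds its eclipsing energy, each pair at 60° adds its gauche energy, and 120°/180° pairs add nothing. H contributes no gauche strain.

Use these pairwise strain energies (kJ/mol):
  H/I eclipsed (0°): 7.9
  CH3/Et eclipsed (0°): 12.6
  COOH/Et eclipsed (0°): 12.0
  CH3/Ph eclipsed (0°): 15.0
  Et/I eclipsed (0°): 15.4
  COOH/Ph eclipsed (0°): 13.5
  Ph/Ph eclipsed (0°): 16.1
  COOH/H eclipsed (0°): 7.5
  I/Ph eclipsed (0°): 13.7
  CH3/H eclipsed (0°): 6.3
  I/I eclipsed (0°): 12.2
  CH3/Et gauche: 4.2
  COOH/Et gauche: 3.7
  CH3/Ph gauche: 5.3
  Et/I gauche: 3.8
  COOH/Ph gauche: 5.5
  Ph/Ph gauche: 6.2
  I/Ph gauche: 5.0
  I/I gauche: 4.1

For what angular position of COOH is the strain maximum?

0°

COOH at 0° is eclipsed. Ph at 0° is eclipsed with COOH at 0° (13.5); H at 120° is eclipsed with CH3 at 120° (6.3); Et at 240° is eclipsed with I at 240° (15.4). Total 35.2 kJ/mol.
COOH at 60° is staggered. Ph at 0° is gauche with COOH at 60° (5.5); Ph at 0° is gauche with I at 300° (5.0); Et at 240° is gauche with CH3 at 180° (4.2); Et at 240° is gauche with I at 300° (3.8). Total 18.5 kJ/mol.
COOH at 120° is eclipsed. Ph at 0° is eclipsed with I at 0° (13.7); H at 120° is eclipsed with COOH at 120° (7.5); Et at 240° is eclipsed with CH3 at 240° (12.6). Total 33.8 kJ/mol.
COOH at 180° is staggered. Ph at 0° is gauche with CH3 at 300° (5.3); Ph at 0° is gauche with I at 60° (5.0); Et at 240° is gauche with COOH at 180° (3.7); Et at 240° is gauche with CH3 at 300° (4.2). Total 18.2 kJ/mol.
COOH at 240° is eclipsed. Ph at 0° is eclipsed with CH3 at 0° (15.0); H at 120° is eclipsed with I at 120° (7.9); Et at 240° is eclipsed with COOH at 240° (12.0). Total 34.9 kJ/mol.
COOH at 300° is staggered. Ph at 0° is gauche with COOH at 300° (5.5); Ph at 0° is gauche with CH3 at 60° (5.3); Et at 240° is gauche with COOH at 300° (3.7); Et at 240° is gauche with I at 180° (3.8). Total 18.3 kJ/mol.
The maximum (35.2 kJ/mol) occurs with COOH at 0°.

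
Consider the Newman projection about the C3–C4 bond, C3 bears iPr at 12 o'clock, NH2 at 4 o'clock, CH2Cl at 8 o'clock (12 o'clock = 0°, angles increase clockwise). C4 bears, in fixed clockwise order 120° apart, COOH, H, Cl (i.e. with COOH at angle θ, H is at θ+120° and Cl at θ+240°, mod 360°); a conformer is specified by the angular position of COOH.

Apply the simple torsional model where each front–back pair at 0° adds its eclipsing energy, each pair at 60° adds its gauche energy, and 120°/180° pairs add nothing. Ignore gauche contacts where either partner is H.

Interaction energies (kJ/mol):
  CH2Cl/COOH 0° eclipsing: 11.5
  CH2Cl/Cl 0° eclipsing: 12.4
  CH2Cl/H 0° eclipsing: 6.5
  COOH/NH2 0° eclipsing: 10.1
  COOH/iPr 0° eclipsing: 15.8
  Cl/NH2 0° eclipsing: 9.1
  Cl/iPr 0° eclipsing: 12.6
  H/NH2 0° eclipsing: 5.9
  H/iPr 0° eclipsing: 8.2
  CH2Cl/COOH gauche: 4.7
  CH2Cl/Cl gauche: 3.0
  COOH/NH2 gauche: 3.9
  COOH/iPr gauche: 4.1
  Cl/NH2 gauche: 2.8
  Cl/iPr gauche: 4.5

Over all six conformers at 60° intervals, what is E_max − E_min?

19.5 kJ/mol

COOH at 0° (eclipsed): iPr–COOH eclipsed, NH2–H eclipsed, CH2Cl–Cl eclipsed; 15.8 + 5.9 + 12.4 = 34.1 kJ/mol.
COOH at 60° (staggered): iPr–COOH gauche, iPr–Cl gauche, NH2–COOH gauche, CH2Cl–Cl gauche; 4.1 + 4.5 + 3.9 + 3.0 = 15.5 kJ/mol.
COOH at 120° (eclipsed): iPr–Cl eclipsed, NH2–COOH eclipsed, CH2Cl–H eclipsed; 12.6 + 10.1 + 6.5 = 29.2 kJ/mol.
COOH at 180° (staggered): iPr–Cl gauche, NH2–COOH gauche, NH2–Cl gauche, CH2Cl–COOH gauche; 4.5 + 3.9 + 2.8 + 4.7 = 15.9 kJ/mol.
COOH at 240° (eclipsed): iPr–H eclipsed, NH2–Cl eclipsed, CH2Cl–COOH eclipsed; 8.2 + 9.1 + 11.5 = 28.8 kJ/mol.
COOH at 300° (staggered): iPr–COOH gauche, NH2–Cl gauche, CH2Cl–COOH gauche, CH2Cl–Cl gauche; 4.1 + 2.8 + 4.7 + 3.0 = 14.6 kJ/mol.
Max at 0° (34.1 kJ/mol), min at 300° (14.6 kJ/mol); barrier = 19.5 kJ/mol.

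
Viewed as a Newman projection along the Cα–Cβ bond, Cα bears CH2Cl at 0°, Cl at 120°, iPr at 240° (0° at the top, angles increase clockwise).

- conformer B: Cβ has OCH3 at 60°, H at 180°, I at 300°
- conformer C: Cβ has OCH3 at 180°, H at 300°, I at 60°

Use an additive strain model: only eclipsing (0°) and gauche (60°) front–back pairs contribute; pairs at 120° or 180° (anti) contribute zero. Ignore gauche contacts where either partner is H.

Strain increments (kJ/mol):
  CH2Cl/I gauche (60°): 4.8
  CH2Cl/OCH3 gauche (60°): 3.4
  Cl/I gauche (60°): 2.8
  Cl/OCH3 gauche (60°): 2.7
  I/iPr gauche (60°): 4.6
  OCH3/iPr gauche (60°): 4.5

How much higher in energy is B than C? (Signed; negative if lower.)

B is staggered. CH2Cl at 0° is gauche with OCH3 at 60° (3.4); CH2Cl at 0° is gauche with I at 300° (4.8); Cl at 120° is gauche with OCH3 at 60° (2.7); iPr at 240° is gauche with I at 300° (4.6). Total 15.5 kJ/mol.
C is staggered. CH2Cl at 0° is gauche with I at 60° (4.8); Cl at 120° is gauche with OCH3 at 180° (2.7); Cl at 120° is gauche with I at 60° (2.8); iPr at 240° is gauche with OCH3 at 180° (4.5). Total 14.8 kJ/mol.
E(B) − E(C) = 15.5 − 14.8 = +0.7 kJ/mol.

+0.7 kJ/mol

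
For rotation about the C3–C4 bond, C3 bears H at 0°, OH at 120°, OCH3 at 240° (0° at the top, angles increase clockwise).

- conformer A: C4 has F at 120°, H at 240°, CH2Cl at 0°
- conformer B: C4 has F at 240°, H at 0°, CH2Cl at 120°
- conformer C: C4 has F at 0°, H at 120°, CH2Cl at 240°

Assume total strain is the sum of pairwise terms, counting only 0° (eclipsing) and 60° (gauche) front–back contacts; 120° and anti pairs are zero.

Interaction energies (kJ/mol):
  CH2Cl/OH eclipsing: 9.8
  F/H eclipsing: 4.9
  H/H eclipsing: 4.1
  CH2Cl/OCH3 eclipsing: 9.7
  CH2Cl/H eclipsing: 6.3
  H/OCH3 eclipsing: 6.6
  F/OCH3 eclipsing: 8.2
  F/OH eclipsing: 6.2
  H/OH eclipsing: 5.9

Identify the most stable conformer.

A (eclipsed): H(0°)/CH2Cl(0°) eclipsed 6.3; OH(120°)/F(120°) eclipsed 6.2; OCH3(240°)/H(240°) eclipsed 6.6 → 19.1 kJ/mol.
B (eclipsed): H(0°)/H(0°) eclipsed 4.1; OH(120°)/CH2Cl(120°) eclipsed 9.8; OCH3(240°)/F(240°) eclipsed 8.2 → 22.1 kJ/mol.
C (eclipsed): H(0°)/F(0°) eclipsed 4.9; OH(120°)/H(120°) eclipsed 5.9; OCH3(240°)/CH2Cl(240°) eclipsed 9.7 → 20.5 kJ/mol.
A has the lowest total (19.1 kJ/mol).

A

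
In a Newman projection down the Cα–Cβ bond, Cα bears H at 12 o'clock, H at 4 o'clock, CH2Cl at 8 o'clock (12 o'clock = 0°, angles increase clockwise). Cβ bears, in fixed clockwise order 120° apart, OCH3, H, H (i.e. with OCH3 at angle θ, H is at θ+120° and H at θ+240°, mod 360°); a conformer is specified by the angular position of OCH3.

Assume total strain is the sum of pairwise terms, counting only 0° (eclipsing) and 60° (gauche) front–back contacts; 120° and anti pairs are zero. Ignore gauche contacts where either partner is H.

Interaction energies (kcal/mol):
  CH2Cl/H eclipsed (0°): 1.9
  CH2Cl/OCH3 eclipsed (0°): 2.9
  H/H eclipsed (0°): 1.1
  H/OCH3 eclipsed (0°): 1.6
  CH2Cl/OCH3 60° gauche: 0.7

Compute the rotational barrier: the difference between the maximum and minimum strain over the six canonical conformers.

OCH3 at 0° (eclipsed): H(0°)/OCH3(0°) eclipsed 1.6; H(120°)/H(120°) eclipsed 1.1; CH2Cl(240°)/H(240°) eclipsed 1.9 → 4.6 kcal/mol.
OCH3 at 60° (staggered): no non-H gauche contacts → 0.0 kcal/mol.
OCH3 at 120° (eclipsed): H(0°)/H(0°) eclipsed 1.1; H(120°)/OCH3(120°) eclipsed 1.6; CH2Cl(240°)/H(240°) eclipsed 1.9 → 4.6 kcal/mol.
OCH3 at 180° (staggered): CH2Cl(240°)/OCH3(180°) gauche 0.7 → 0.7 kcal/mol.
OCH3 at 240° (eclipsed): H(0°)/H(0°) eclipsed 1.1; H(120°)/H(120°) eclipsed 1.1; CH2Cl(240°)/OCH3(240°) eclipsed 2.9 → 5.1 kcal/mol.
OCH3 at 300° (staggered): CH2Cl(240°)/OCH3(300°) gauche 0.7 → 0.7 kcal/mol.
Max at 240° (5.1 kcal/mol), min at 60° (0.0 kcal/mol); barrier = 5.1 kcal/mol.

5.1 kcal/mol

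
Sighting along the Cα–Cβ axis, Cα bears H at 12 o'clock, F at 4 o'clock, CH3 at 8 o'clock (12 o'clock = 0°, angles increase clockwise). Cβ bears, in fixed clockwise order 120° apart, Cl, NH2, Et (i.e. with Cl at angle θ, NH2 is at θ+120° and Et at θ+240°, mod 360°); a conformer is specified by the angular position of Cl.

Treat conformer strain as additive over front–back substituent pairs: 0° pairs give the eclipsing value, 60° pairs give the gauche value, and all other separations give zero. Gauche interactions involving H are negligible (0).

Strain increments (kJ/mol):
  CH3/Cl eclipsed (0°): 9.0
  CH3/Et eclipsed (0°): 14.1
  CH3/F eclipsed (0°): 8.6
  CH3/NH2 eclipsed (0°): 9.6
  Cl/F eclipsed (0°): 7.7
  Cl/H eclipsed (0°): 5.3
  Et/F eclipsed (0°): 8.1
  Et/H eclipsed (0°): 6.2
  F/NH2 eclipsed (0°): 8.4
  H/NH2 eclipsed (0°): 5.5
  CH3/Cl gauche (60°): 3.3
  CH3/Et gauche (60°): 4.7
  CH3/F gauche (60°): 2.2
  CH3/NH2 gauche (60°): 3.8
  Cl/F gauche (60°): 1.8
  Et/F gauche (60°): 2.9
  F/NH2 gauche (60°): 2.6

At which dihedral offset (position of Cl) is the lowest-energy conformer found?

Cl at 0° (eclipsed): H(0°)/Cl(0°) eclipsed 5.3; F(120°)/NH2(120°) eclipsed 8.4; CH3(240°)/Et(240°) eclipsed 14.1 → 27.8 kJ/mol.
Cl at 60° (staggered): F(120°)/Cl(60°) gauche 1.8; F(120°)/NH2(180°) gauche 2.6; CH3(240°)/NH2(180°) gauche 3.8; CH3(240°)/Et(300°) gauche 4.7 → 12.9 kJ/mol.
Cl at 120° (eclipsed): H(0°)/Et(0°) eclipsed 6.2; F(120°)/Cl(120°) eclipsed 7.7; CH3(240°)/NH2(240°) eclipsed 9.6 → 23.5 kJ/mol.
Cl at 180° (staggered): F(120°)/Cl(180°) gauche 1.8; F(120°)/Et(60°) gauche 2.9; CH3(240°)/Cl(180°) gauche 3.3; CH3(240°)/NH2(300°) gauche 3.8 → 11.8 kJ/mol.
Cl at 240° (eclipsed): H(0°)/NH2(0°) eclipsed 5.5; F(120°)/Et(120°) eclipsed 8.1; CH3(240°)/Cl(240°) eclipsed 9.0 → 22.6 kJ/mol.
Cl at 300° (staggered): F(120°)/NH2(60°) gauche 2.6; F(120°)/Et(180°) gauche 2.9; CH3(240°)/Cl(300°) gauche 3.3; CH3(240°)/Et(180°) gauche 4.7 → 13.5 kJ/mol.
The minimum (11.8 kJ/mol) occurs with Cl at 180°.

180°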